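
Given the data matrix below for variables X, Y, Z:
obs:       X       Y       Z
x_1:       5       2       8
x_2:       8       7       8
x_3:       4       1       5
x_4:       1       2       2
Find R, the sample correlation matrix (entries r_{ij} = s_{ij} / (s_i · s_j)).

Step 1 — column means:
  mean(X) = (5 + 8 + 4 + 1) / 4 = 18/4 = 4.5
  mean(Y) = (2 + 7 + 1 + 2) / 4 = 12/4 = 3
  mean(Z) = (8 + 8 + 5 + 2) / 4 = 23/4 = 5.75

Step 2 — sample variances and covariances s[i,j] = (1/(n-1)) · Σ_k (x_{k,i} - mean_i) · (x_{k,j} - mean_j), with n-1 = 3:
  s[X,X] = ((0.5)·(0.5) + (3.5)·(3.5) + (-0.5)·(-0.5) + (-3.5)·(-3.5)) / 3 = 25/3 = 8.3333
  s[X,Y] = ((0.5)·(-1) + (3.5)·(4) + (-0.5)·(-2) + (-3.5)·(-1)) / 3 = 18/3 = 6
  s[X,Z] = ((0.5)·(2.25) + (3.5)·(2.25) + (-0.5)·(-0.75) + (-3.5)·(-3.75)) / 3 = 22.5/3 = 7.5
  s[Y,Y] = ((-1)·(-1) + (4)·(4) + (-2)·(-2) + (-1)·(-1)) / 3 = 22/3 = 7.3333
  s[Y,Z] = ((-1)·(2.25) + (4)·(2.25) + (-2)·(-0.75) + (-1)·(-3.75)) / 3 = 12/3 = 4
  s[Z,Z] = ((2.25)·(2.25) + (2.25)·(2.25) + (-0.75)·(-0.75) + (-3.75)·(-3.75)) / 3 = 24.75/3 = 8.25
  Sample standard deviations s_i = √(s[i,i]):
  s(X) = √(8.3333) = 2.8868
  s(Y) = √(7.3333) = 2.708
  s(Z) = √(8.25) = 2.8723

Step 3 — r_{ij} = s_{ij} / (s_i · s_j):
  r[X,X] = 1 (diagonal).
  r[X,Y] = 6 / (2.8868 · 2.708) = 6 / 7.8174 = 0.7675
  r[X,Z] = 7.5 / (2.8868 · 2.8723) = 7.5 / 8.2916 = 0.9045
  r[Y,Y] = 1 (diagonal).
  r[Y,Z] = 4 / (2.708 · 2.8723) = 4 / 7.7782 = 0.5143
  r[Z,Z] = 1 (diagonal).

R is symmetric with unit diagonal. Assembling:

R = [[1, 0.7675, 0.9045],
 [0.7675, 1, 0.5143],
 [0.9045, 0.5143, 1]]


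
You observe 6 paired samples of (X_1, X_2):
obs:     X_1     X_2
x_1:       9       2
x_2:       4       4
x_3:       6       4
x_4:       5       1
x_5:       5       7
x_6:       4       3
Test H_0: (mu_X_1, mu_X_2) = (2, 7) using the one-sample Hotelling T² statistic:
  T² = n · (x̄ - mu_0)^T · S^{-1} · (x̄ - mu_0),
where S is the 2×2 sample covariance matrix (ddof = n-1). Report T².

Step 1 — sample mean vector:
  mean(X_1) = (9 + 4 + 6 + 5 + 5 + 4) / 6 = 33/6 = 5.5
  mean(X_2) = (2 + 4 + 4 + 1 + 7 + 3) / 6 = 21/6 = 3.5
  x̄ = (5.5, 3.5),  deviation x̄ - mu_0 = (5.5, 3.5) - (2, 7) = (3.5, -3.5).

Step 2 — sample covariance matrix, S[i,j] = (1/(n-1)) · Σ_k (x_{k,i} - mean_i) · (x_{k,j} - mean_j), divisor n-1 = 5:
  S[X_1,X_1] = ((3.5)·(3.5) + (-1.5)·(-1.5) + (0.5)·(0.5) + (-0.5)·(-0.5) + (-0.5)·(-0.5) + (-1.5)·(-1.5)) / 5 = 17.5/5 = 3.5
  S[X_1,X_2] = ((3.5)·(-1.5) + (-1.5)·(0.5) + (0.5)·(0.5) + (-0.5)·(-2.5) + (-0.5)·(3.5) + (-1.5)·(-0.5)) / 5 = -5.5/5 = -1.1
  S[X_2,X_2] = ((-1.5)·(-1.5) + (0.5)·(0.5) + (0.5)·(0.5) + (-2.5)·(-2.5) + (3.5)·(3.5) + (-0.5)·(-0.5)) / 5 = 21.5/5 = 4.3
  S = [[3.5, -1.1],
 [-1.1, 4.3]].

Step 3 — invert S. det(S) = 3.5·4.3 - (-1.1)² = 13.84.
  S^{-1} = (1/det) · [[d, -b], [-b, a]] = [[0.3107, 0.0795],
 [0.0795, 0.2529]].

Step 4 — quadratic form (x̄ - mu_0)^T · S^{-1} · (x̄ - mu_0):
  S^{-1} · (x̄ - mu_0) = (0.8092, -0.6069),
  (x̄ - mu_0)^T · [...] = (3.5)·(0.8092) + (-3.5)·(-0.6069) = 4.9566.

Step 5 — scale by n: T² = 6 · 4.9566 = 29.7399.

T² ≈ 29.7399


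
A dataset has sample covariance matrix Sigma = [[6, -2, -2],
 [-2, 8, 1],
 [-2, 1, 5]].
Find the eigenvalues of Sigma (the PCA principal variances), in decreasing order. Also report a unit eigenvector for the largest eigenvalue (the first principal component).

Step 1 — characteristic polynomial p(λ) = det(λI - Sigma) = λ³ - tr·λ² + c_1·λ - det, where tr = trace, c_1 = sum of the principal 2×2 minors, det = det(Sigma):
  tr = 6 + 8 + 5 = 19,
  c_1 = (6·8 - (-2)²) + (6·5 - (-2)²) + (8·5 - (1)²) = 44 + 26 + 39 = 109,
  det = 6·(8·5 - (1)²) - (-2)·((-2)·5 - (1)·(-2)) + (-2)·((-2)·(1) - 8·(-2)) = 6·(39) - (-2)·(-8) + (-2)·(14) = 190.
  So p(λ) = λ³ - 19λ² + 109λ - 190.
Step 2 — look for an integer root (rational root theorem: any rational root is an integer divisor of 190). Testing λ = 10:
  p(10) = 1000 - 1900 + 1090 - 190 = 0  ✓
  Dividing out (λ - 10): p(λ) = (λ - 10)(λ² - 9λ + 19).
Step 3 — remaining eigenvalues from the quadratic λ² - 9λ + 19 = 0:
  Δ = 9² - 4·19 = 81 - 76 = 5,  λ = (9 ± √5)/2 = (9 ± 2.2361)/2 ≈ 5.618 or 3.382.
  Sorted: λ_1 = 10,  λ_2 = 5.618,  λ_3 = 3.382  (check: sum = 19 = tr ✓).

Step 4 — unit eigenvector for λ_1 = 10: v spans the null space of (Sigma - λ_1 I), whose rows are
  r_1 = (-4, -2, -2),  r_2 = (-2, -2, 1),  r_3 = (-2, 1, -5).
  v is orthogonal to every row, so take v ∝ r_1 × r_2 = ((-2)·(1) - (-2)·(-2), (-2)·(-2) - (-4)·(1), (-4)·(-2) - (-2)·(-2)) = (-6, 8, 4).
  Rescale (divide by 2; multiply by -1 so the first nonzero entry is positive): u = (3, -4, -2).
  ||u|| = √((3)² + (-4)² + (-2)²) = √(29) ≈ 5.3852,  v_1 = u/||u|| ≈ (0.5571, -0.7428, -0.3714) (||v_1|| = 1).

λ_1 = 10,  λ_2 = 5.618,  λ_3 = 3.382;  v_1 ≈ (0.5571, -0.7428, -0.3714)


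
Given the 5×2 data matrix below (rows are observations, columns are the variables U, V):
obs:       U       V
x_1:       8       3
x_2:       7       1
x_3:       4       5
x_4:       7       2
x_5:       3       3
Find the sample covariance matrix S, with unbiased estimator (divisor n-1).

Step 1 — column means:
  mean(U) = (8 + 7 + 4 + 7 + 3) / 5 = 29/5 = 5.8
  mean(V) = (3 + 1 + 5 + 2 + 3) / 5 = 14/5 = 2.8

Step 2 — sample covariance S[i,j] = (1/(n-1)) · Σ_k (x_{k,i} - mean_i) · (x_{k,j} - mean_j), with n-1 = 4.
  S[U,U] = ((2.2)·(2.2) + (1.2)·(1.2) + (-1.8)·(-1.8) + (1.2)·(1.2) + (-2.8)·(-2.8)) / 4 = 18.8/4 = 4.7
  S[U,V] = ((2.2)·(0.2) + (1.2)·(-1.8) + (-1.8)·(2.2) + (1.2)·(-0.8) + (-2.8)·(0.2)) / 4 = -7.2/4 = -1.8
  S[V,V] = ((0.2)·(0.2) + (-1.8)·(-1.8) + (2.2)·(2.2) + (-0.8)·(-0.8) + (0.2)·(0.2)) / 4 = 8.8/4 = 2.2

S is symmetric (S[j,i] = S[i,j]). Assembling:

S = [[4.7, -1.8],
 [-1.8, 2.2]]


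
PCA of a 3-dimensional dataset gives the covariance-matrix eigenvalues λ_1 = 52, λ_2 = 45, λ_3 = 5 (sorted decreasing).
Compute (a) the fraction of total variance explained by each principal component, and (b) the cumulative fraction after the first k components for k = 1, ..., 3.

Step 1 — total variance = trace(Sigma) = Σ λ_i = 52 + 45 + 5 = 102.

Step 2 — fraction explained by component i = λ_i / Σ λ:
  PC1: 52/102 = 0.5098
  PC2: 45/102 = 0.4412
  PC3: 5/102 = 0.049

Step 3 — cumulative fraction after k components = (λ_1 + ... + λ_k) / Σ λ:
  k = 1: 52/102 = 0.5098
  k = 2: (52 + 45)/102 = 97/102 = 0.951
  k = 3: (52 + 45 + 5)/102 = 102/102 = 1

Summary (fraction, with percent):

explained: PC1 0.5098 (50.98%), PC2 0.4412 (44.12%), PC3 0.049 (4.9%);  cumulative: 0.5098, 0.951, 1


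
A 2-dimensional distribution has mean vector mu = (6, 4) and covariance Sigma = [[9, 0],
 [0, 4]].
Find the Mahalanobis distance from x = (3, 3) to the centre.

Step 1 — centre the observation: (x - mu) = (-3, -1).

Step 2 — invert Sigma. det(Sigma) = 9·4 - (0)² = 36.
  Sigma^{-1} = (1/det) · [[d, -b], [-b, a]] = [[0.1111, 0],
 [0, 0.25]].

Step 3 — form the quadratic (x - mu)^T · Sigma^{-1} · (x - mu):
  Sigma^{-1} · (x - mu) = (-0.3333, -0.25).
  (x - mu)^T · [Sigma^{-1} · (x - mu)] = (-3)·(-0.3333) + (-1)·(-0.25) = 1.25.

Step 4 — take square root: d = √(1.25) ≈ 1.118.

d(x, mu) = √(1.25) ≈ 1.118


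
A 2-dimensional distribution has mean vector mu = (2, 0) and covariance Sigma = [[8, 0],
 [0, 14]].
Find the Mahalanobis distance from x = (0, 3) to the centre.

Step 1 — centre the observation: (x - mu) = (-2, 3).

Step 2 — invert Sigma. det(Sigma) = 8·14 - (0)² = 112.
  Sigma^{-1} = (1/det) · [[d, -b], [-b, a]] = [[0.125, 0],
 [0, 0.0714]].

Step 3 — form the quadratic (x - mu)^T · Sigma^{-1} · (x - mu):
  Sigma^{-1} · (x - mu) = (-0.25, 0.2143).
  (x - mu)^T · [Sigma^{-1} · (x - mu)] = (-2)·(-0.25) + (3)·(0.2143) = 1.1429.

Step 4 — take square root: d = √(1.1429) ≈ 1.069.

d(x, mu) = √(1.1429) ≈ 1.069


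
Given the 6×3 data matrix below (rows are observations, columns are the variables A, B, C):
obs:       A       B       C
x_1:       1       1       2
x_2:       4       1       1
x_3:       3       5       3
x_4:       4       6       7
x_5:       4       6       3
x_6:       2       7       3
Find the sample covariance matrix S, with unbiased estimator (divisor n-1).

Step 1 — column means:
  mean(A) = (1 + 4 + 3 + 4 + 4 + 2) / 6 = 18/6 = 3
  mean(B) = (1 + 1 + 5 + 6 + 6 + 7) / 6 = 26/6 = 4.3333
  mean(C) = (2 + 1 + 3 + 7 + 3 + 3) / 6 = 19/6 = 3.1667

Step 2 — sample covariance S[i,j] = (1/(n-1)) · Σ_k (x_{k,i} - mean_i) · (x_{k,j} - mean_j), with n-1 = 5.
  S[A,A] = ((-2)·(-2) + (1)·(1) + (0)·(0) + (1)·(1) + (1)·(1) + (-1)·(-1)) / 5 = 8/5 = 1.6
  S[A,B] = ((-2)·(-3.3333) + (1)·(-3.3333) + (0)·(0.6667) + (1)·(1.6667) + (1)·(1.6667) + (-1)·(2.6667)) / 5 = 4/5 = 0.8
  S[A,C] = ((-2)·(-1.1667) + (1)·(-2.1667) + (0)·(-0.1667) + (1)·(3.8333) + (1)·(-0.1667) + (-1)·(-0.1667)) / 5 = 4/5 = 0.8
  S[B,B] = ((-3.3333)·(-3.3333) + (-3.3333)·(-3.3333) + (0.6667)·(0.6667) + (1.6667)·(1.6667) + (1.6667)·(1.6667) + (2.6667)·(2.6667)) / 5 = 35.3333/5 = 7.0667
  S[B,C] = ((-3.3333)·(-1.1667) + (-3.3333)·(-2.1667) + (0.6667)·(-0.1667) + (1.6667)·(3.8333) + (1.6667)·(-0.1667) + (2.6667)·(-0.1667)) / 5 = 16.6667/5 = 3.3333
  S[C,C] = ((-1.1667)·(-1.1667) + (-2.1667)·(-2.1667) + (-0.1667)·(-0.1667) + (3.8333)·(3.8333) + (-0.1667)·(-0.1667) + (-0.1667)·(-0.1667)) / 5 = 20.8333/5 = 4.1667

S is symmetric (S[j,i] = S[i,j]). Assembling:

S = [[1.6, 0.8, 0.8],
 [0.8, 7.0667, 3.3333],
 [0.8, 3.3333, 4.1667]]


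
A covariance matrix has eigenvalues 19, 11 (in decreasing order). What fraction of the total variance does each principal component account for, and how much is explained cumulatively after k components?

Step 1 — total variance = trace(Sigma) = Σ λ_i = 19 + 11 = 30.

Step 2 — fraction explained by component i = λ_i / Σ λ:
  PC1: 19/30 = 0.6333
  PC2: 11/30 = 0.3667

Step 3 — cumulative fraction after k components = (λ_1 + ... + λ_k) / Σ λ:
  k = 1: 19/30 = 0.6333
  k = 2: (19 + 11)/30 = 30/30 = 1

Summary (fraction, with percent):

explained: PC1 0.6333 (63.33%), PC2 0.3667 (36.67%);  cumulative: 0.6333, 1


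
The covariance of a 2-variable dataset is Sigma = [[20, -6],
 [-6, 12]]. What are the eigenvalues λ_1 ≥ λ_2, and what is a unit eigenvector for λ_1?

Step 1 — characteristic polynomial of 2×2 Sigma:
  det(Sigma - λI) = λ² - trace · λ + det = 0.
  trace = 20 + 12 = 32, det = 20·12 - (-6)² = 204.
Step 2 — discriminant:
  Δ = trace² - 4·det = 1024 - 816 = 208.
Step 3 — eigenvalues:
  λ = (trace ± √Δ)/2 = (32 ± 14.4222)/2,
  λ_1 = 23.2111,  λ_2 = 8.7889.

Step 4 — unit eigenvector for λ_1: solve (Sigma - λ_1 I)v = 0. First row:
  (20 - 23.2111)·v_x + (-6)·v_y = 0, i.e. (-3.2111)·v_x + (-6)·v_y = 0,
  so v ∝ (b, λ_1 - a) = (-6, 3.2111); multiply by -1 so the first entry is positive: u = (6, -3.2111).
  ||u|| = √((6)² + (-3.2111)²) = √(46.3112) ≈ 6.8052,
  v_1 = u/||u|| ≈ (0.8817, -0.4719) (||v_1|| = 1).

λ_1 = 23.2111,  λ_2 = 8.7889;  v_1 ≈ (0.8817, -0.4719)


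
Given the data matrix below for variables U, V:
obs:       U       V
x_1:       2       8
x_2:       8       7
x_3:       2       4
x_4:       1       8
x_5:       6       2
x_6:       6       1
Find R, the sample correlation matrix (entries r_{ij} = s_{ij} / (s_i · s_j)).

Step 1 — column means:
  mean(U) = (2 + 8 + 2 + 1 + 6 + 6) / 6 = 25/6 = 4.1667
  mean(V) = (8 + 7 + 4 + 8 + 2 + 1) / 6 = 30/6 = 5

Step 2 — sample variances and covariances s[i,j] = (1/(n-1)) · Σ_k (x_{k,i} - mean_i) · (x_{k,j} - mean_j), with n-1 = 5:
  s[U,U] = ((-2.1667)·(-2.1667) + (3.8333)·(3.8333) + (-2.1667)·(-2.1667) + (-3.1667)·(-3.1667) + (1.8333)·(1.8333) + (1.8333)·(1.8333)) / 5 = 40.8333/5 = 8.1667
  s[U,V] = ((-2.1667)·(3) + (3.8333)·(2) + (-2.1667)·(-1) + (-3.1667)·(3) + (1.8333)·(-3) + (1.8333)·(-4)) / 5 = -19/5 = -3.8
  s[V,V] = ((3)·(3) + (2)·(2) + (-1)·(-1) + (3)·(3) + (-3)·(-3) + (-4)·(-4)) / 5 = 48/5 = 9.6
  Sample standard deviations s_i = √(s[i,i]):
  s(U) = √(8.1667) = 2.8577
  s(V) = √(9.6) = 3.0984

Step 3 — r_{ij} = s_{ij} / (s_i · s_j):
  r[U,U] = 1 (diagonal).
  r[U,V] = -3.8 / (2.8577 · 3.0984) = -3.8 / 8.8544 = -0.4292
  r[V,V] = 1 (diagonal).

R is symmetric with unit diagonal. Assembling:

R = [[1, -0.4292],
 [-0.4292, 1]]


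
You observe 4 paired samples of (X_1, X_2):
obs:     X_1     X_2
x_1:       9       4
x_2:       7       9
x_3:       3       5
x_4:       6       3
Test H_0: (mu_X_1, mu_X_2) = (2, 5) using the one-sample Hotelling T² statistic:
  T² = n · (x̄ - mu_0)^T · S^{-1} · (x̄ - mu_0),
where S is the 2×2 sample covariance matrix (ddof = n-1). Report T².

Step 1 — sample mean vector:
  mean(X_1) = (9 + 7 + 3 + 6) / 4 = 25/4 = 6.25
  mean(X_2) = (4 + 9 + 5 + 3) / 4 = 21/4 = 5.25
  x̄ = (6.25, 5.25),  deviation x̄ - mu_0 = (6.25, 5.25) - (2, 5) = (4.25, 0.25).

Step 2 — sample covariance matrix, S[i,j] = (1/(n-1)) · Σ_k (x_{k,i} - mean_i) · (x_{k,j} - mean_j), divisor n-1 = 3:
  S[X_1,X_1] = ((2.75)·(2.75) + (0.75)·(0.75) + (-3.25)·(-3.25) + (-0.25)·(-0.25)) / 3 = 18.75/3 = 6.25
  S[X_1,X_2] = ((2.75)·(-1.25) + (0.75)·(3.75) + (-3.25)·(-0.25) + (-0.25)·(-2.25)) / 3 = 0.75/3 = 0.25
  S[X_2,X_2] = ((-1.25)·(-1.25) + (3.75)·(3.75) + (-0.25)·(-0.25) + (-2.25)·(-2.25)) / 3 = 20.75/3 = 6.9167
  S = [[6.25, 0.25],
 [0.25, 6.9167]].

Step 3 — invert S. det(S) = 6.25·6.9167 - (0.25)² = 43.1667.
  S^{-1} = (1/det) · [[d, -b], [-b, a]] = [[0.1602, -0.0058],
 [-0.0058, 0.1448]].

Step 4 — quadratic form (x̄ - mu_0)^T · S^{-1} · (x̄ - mu_0):
  S^{-1} · (x̄ - mu_0) = (0.6795, 0.0116),
  (x̄ - mu_0)^T · [...] = (4.25)·(0.6795) + (0.25)·(0.0116) = 2.8909.

Step 5 — scale by n: T² = 4 · 2.8909 = 11.5637.

T² ≈ 11.5637


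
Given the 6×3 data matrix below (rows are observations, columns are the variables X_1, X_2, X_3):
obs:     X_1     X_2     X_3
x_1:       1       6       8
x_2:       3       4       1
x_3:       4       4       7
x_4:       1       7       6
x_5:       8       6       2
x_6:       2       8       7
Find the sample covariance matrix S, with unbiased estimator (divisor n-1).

Step 1 — column means:
  mean(X_1) = (1 + 3 + 4 + 1 + 8 + 2) / 6 = 19/6 = 3.1667
  mean(X_2) = (6 + 4 + 4 + 7 + 6 + 8) / 6 = 35/6 = 5.8333
  mean(X_3) = (8 + 1 + 7 + 6 + 2 + 7) / 6 = 31/6 = 5.1667

Step 2 — sample covariance S[i,j] = (1/(n-1)) · Σ_k (x_{k,i} - mean_i) · (x_{k,j} - mean_j), with n-1 = 5.
  S[X_1,X_1] = ((-2.1667)·(-2.1667) + (-0.1667)·(-0.1667) + (0.8333)·(0.8333) + (-2.1667)·(-2.1667) + (4.8333)·(4.8333) + (-1.1667)·(-1.1667)) / 5 = 34.8333/5 = 6.9667
  S[X_1,X_2] = ((-2.1667)·(0.1667) + (-0.1667)·(-1.8333) + (0.8333)·(-1.8333) + (-2.1667)·(1.1667) + (4.8333)·(0.1667) + (-1.1667)·(2.1667)) / 5 = -5.8333/5 = -1.1667
  S[X_1,X_3] = ((-2.1667)·(2.8333) + (-0.1667)·(-4.1667) + (0.8333)·(1.8333) + (-2.1667)·(0.8333) + (4.8333)·(-3.1667) + (-1.1667)·(1.8333)) / 5 = -23.1667/5 = -4.6333
  S[X_2,X_2] = ((0.1667)·(0.1667) + (-1.8333)·(-1.8333) + (-1.8333)·(-1.8333) + (1.1667)·(1.1667) + (0.1667)·(0.1667) + (2.1667)·(2.1667)) / 5 = 12.8333/5 = 2.5667
  S[X_2,X_3] = ((0.1667)·(2.8333) + (-1.8333)·(-4.1667) + (-1.8333)·(1.8333) + (1.1667)·(0.8333) + (0.1667)·(-3.1667) + (2.1667)·(1.8333)) / 5 = 9.1667/5 = 1.8333
  S[X_3,X_3] = ((2.8333)·(2.8333) + (-4.1667)·(-4.1667) + (1.8333)·(1.8333) + (0.8333)·(0.8333) + (-3.1667)·(-3.1667) + (1.8333)·(1.8333)) / 5 = 42.8333/5 = 8.5667

S is symmetric (S[j,i] = S[i,j]). Assembling:

S = [[6.9667, -1.1667, -4.6333],
 [-1.1667, 2.5667, 1.8333],
 [-4.6333, 1.8333, 8.5667]]


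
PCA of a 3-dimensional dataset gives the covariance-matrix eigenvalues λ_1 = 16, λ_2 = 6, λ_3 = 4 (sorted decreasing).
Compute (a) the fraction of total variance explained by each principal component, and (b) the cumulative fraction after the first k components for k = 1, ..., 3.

Step 1 — total variance = trace(Sigma) = Σ λ_i = 16 + 6 + 4 = 26.

Step 2 — fraction explained by component i = λ_i / Σ λ:
  PC1: 16/26 = 0.6154
  PC2: 6/26 = 0.2308
  PC3: 4/26 = 0.1538

Step 3 — cumulative fraction after k components = (λ_1 + ... + λ_k) / Σ λ:
  k = 1: 16/26 = 0.6154
  k = 2: (16 + 6)/26 = 22/26 = 0.8462
  k = 3: (16 + 6 + 4)/26 = 26/26 = 1

Summary (fraction, with percent):

explained: PC1 0.6154 (61.54%), PC2 0.2308 (23.08%), PC3 0.1538 (15.38%);  cumulative: 0.6154, 0.8462, 1


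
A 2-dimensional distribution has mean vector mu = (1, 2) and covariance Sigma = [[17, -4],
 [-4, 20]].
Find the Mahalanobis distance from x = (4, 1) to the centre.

Step 1 — centre the observation: (x - mu) = (3, -1).

Step 2 — invert Sigma. det(Sigma) = 17·20 - (-4)² = 324.
  Sigma^{-1} = (1/det) · [[d, -b], [-b, a]] = [[0.0617, 0.0123],
 [0.0123, 0.0525]].

Step 3 — form the quadratic (x - mu)^T · Sigma^{-1} · (x - mu):
  Sigma^{-1} · (x - mu) = (0.1728, -0.0154).
  (x - mu)^T · [Sigma^{-1} · (x - mu)] = (3)·(0.1728) + (-1)·(-0.0154) = 0.534.

Step 4 — take square root: d = √(0.534) ≈ 0.7307.

d(x, mu) = √(0.534) ≈ 0.7307


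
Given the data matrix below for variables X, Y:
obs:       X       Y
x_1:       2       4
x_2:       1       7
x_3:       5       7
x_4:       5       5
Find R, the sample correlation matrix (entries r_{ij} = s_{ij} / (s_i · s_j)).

Step 1 — column means:
  mean(X) = (2 + 1 + 5 + 5) / 4 = 13/4 = 3.25
  mean(Y) = (4 + 7 + 7 + 5) / 4 = 23/4 = 5.75

Step 2 — sample variances and covariances s[i,j] = (1/(n-1)) · Σ_k (x_{k,i} - mean_i) · (x_{k,j} - mean_j), with n-1 = 3:
  s[X,X] = ((-1.25)·(-1.25) + (-2.25)·(-2.25) + (1.75)·(1.75) + (1.75)·(1.75)) / 3 = 12.75/3 = 4.25
  s[X,Y] = ((-1.25)·(-1.75) + (-2.25)·(1.25) + (1.75)·(1.25) + (1.75)·(-0.75)) / 3 = 0.25/3 = 0.0833
  s[Y,Y] = ((-1.75)·(-1.75) + (1.25)·(1.25) + (1.25)·(1.25) + (-0.75)·(-0.75)) / 3 = 6.75/3 = 2.25
  Sample standard deviations s_i = √(s[i,i]):
  s(X) = √(4.25) = 2.0616
  s(Y) = √(2.25) = 1.5

Step 3 — r_{ij} = s_{ij} / (s_i · s_j):
  r[X,X] = 1 (diagonal).
  r[X,Y] = 0.0833 / (2.0616 · 1.5) = 0.0833 / 3.0923 = 0.0269
  r[Y,Y] = 1 (diagonal).

R is symmetric with unit diagonal. Assembling:

R = [[1, 0.0269],
 [0.0269, 1]]


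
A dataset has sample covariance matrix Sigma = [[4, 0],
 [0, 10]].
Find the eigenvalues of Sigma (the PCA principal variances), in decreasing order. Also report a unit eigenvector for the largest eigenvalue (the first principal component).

Step 1 — characteristic polynomial of 2×2 Sigma:
  det(Sigma - λI) = λ² - trace · λ + det = 0.
  trace = 4 + 10 = 14, det = 4·10 - (0)² = 40.
Step 2 — discriminant:
  Δ = trace² - 4·det = 196 - 160 = 36.
Step 3 — eigenvalues:
  λ = (trace ± √Δ)/2 = (14 ± 6)/2,
  λ_1 = 10,  λ_2 = 4.

Step 4 — unit eigenvector for λ_1: Sigma is diagonal, so its eigenvectors are the coordinate axes. λ_1 = 10 is the diagonal entry on the second coordinate axis, hence
  v_1 = (0, 1) (||v_1|| = 1).

λ_1 = 10,  λ_2 = 4;  v_1 ≈ (0, 1)


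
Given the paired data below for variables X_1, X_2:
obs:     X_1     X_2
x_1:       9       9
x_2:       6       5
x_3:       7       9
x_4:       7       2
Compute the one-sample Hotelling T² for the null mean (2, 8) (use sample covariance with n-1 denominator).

Step 1 — sample mean vector:
  mean(X_1) = (9 + 6 + 7 + 7) / 4 = 29/4 = 7.25
  mean(X_2) = (9 + 5 + 9 + 2) / 4 = 25/4 = 6.25
  x̄ = (7.25, 6.25),  deviation x̄ - mu_0 = (7.25, 6.25) - (2, 8) = (5.25, -1.75).

Step 2 — sample covariance matrix, S[i,j] = (1/(n-1)) · Σ_k (x_{k,i} - mean_i) · (x_{k,j} - mean_j), divisor n-1 = 3:
  S[X_1,X_1] = ((1.75)·(1.75) + (-1.25)·(-1.25) + (-0.25)·(-0.25) + (-0.25)·(-0.25)) / 3 = 4.75/3 = 1.5833
  S[X_1,X_2] = ((1.75)·(2.75) + (-1.25)·(-1.25) + (-0.25)·(2.75) + (-0.25)·(-4.25)) / 3 = 6.75/3 = 2.25
  S[X_2,X_2] = ((2.75)·(2.75) + (-1.25)·(-1.25) + (2.75)·(2.75) + (-4.25)·(-4.25)) / 3 = 34.75/3 = 11.5833
  S = [[1.5833, 2.25],
 [2.25, 11.5833]].

Step 3 — invert S. det(S) = 1.5833·11.5833 - (2.25)² = 13.2778.
  S^{-1} = (1/det) · [[d, -b], [-b, a]] = [[0.8724, -0.1695],
 [-0.1695, 0.1192]].

Step 4 — quadratic form (x̄ - mu_0)^T · S^{-1} · (x̄ - mu_0):
  S^{-1} · (x̄ - mu_0) = (4.8766, -1.0983),
  (x̄ - mu_0)^T · [...] = (5.25)·(4.8766) + (-1.75)·(-1.0983) = 27.5241.

Step 5 — scale by n: T² = 4 · 27.5241 = 110.0962.

T² ≈ 110.0962


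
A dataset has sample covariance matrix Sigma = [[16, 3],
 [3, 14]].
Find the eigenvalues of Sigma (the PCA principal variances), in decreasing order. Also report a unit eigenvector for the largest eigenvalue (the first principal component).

Step 1 — characteristic polynomial of 2×2 Sigma:
  det(Sigma - λI) = λ² - trace · λ + det = 0.
  trace = 16 + 14 = 30, det = 16·14 - (3)² = 215.
Step 2 — discriminant:
  Δ = trace² - 4·det = 900 - 860 = 40.
Step 3 — eigenvalues:
  λ = (trace ± √Δ)/2 = (30 ± 6.3246)/2,
  λ_1 = 18.1623,  λ_2 = 11.8377.

Step 4 — unit eigenvector for λ_1: solve (Sigma - λ_1 I)v = 0. First row:
  (16 - 18.1623)·v_x + (3)·v_y = 0, i.e. (-2.1623)·v_x + (3)·v_y = 0,
  so v ∝ (b, λ_1 - a) = (3, 2.1623) = u.
  ||u|| = √((3)² + (2.1623)²) = √(13.6754) ≈ 3.698,
  v_1 = u/||u|| ≈ (0.8112, 0.5847) (||v_1|| = 1).

λ_1 = 18.1623,  λ_2 = 11.8377;  v_1 ≈ (0.8112, 0.5847)


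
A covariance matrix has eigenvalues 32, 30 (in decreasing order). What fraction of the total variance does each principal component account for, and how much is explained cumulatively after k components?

Step 1 — total variance = trace(Sigma) = Σ λ_i = 32 + 30 = 62.

Step 2 — fraction explained by component i = λ_i / Σ λ:
  PC1: 32/62 = 0.5161
  PC2: 30/62 = 0.4839

Step 3 — cumulative fraction after k components = (λ_1 + ... + λ_k) / Σ λ:
  k = 1: 32/62 = 0.5161
  k = 2: (32 + 30)/62 = 62/62 = 1

Summary (fraction, with percent):

explained: PC1 0.5161 (51.61%), PC2 0.4839 (48.39%);  cumulative: 0.5161, 1


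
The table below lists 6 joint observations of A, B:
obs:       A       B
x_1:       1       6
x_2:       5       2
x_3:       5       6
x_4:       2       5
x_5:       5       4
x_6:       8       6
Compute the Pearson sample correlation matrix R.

Step 1 — column means:
  mean(A) = (1 + 5 + 5 + 2 + 5 + 8) / 6 = 26/6 = 4.3333
  mean(B) = (6 + 2 + 6 + 5 + 4 + 6) / 6 = 29/6 = 4.8333

Step 2 — sample variances and covariances s[i,j] = (1/(n-1)) · Σ_k (x_{k,i} - mean_i) · (x_{k,j} - mean_j), with n-1 = 5:
  s[A,A] = ((-3.3333)·(-3.3333) + (0.6667)·(0.6667) + (0.6667)·(0.6667) + (-2.3333)·(-2.3333) + (0.6667)·(0.6667) + (3.6667)·(3.6667)) / 5 = 31.3333/5 = 6.2667
  s[A,B] = ((-3.3333)·(1.1667) + (0.6667)·(-2.8333) + (0.6667)·(1.1667) + (-2.3333)·(0.1667) + (0.6667)·(-0.8333) + (3.6667)·(1.1667)) / 5 = -1.6667/5 = -0.3333
  s[B,B] = ((1.1667)·(1.1667) + (-2.8333)·(-2.8333) + (1.1667)·(1.1667) + (0.1667)·(0.1667) + (-0.8333)·(-0.8333) + (1.1667)·(1.1667)) / 5 = 12.8333/5 = 2.5667
  Sample standard deviations s_i = √(s[i,i]):
  s(A) = √(6.2667) = 2.5033
  s(B) = √(2.5667) = 1.6021

Step 3 — r_{ij} = s_{ij} / (s_i · s_j):
  r[A,A] = 1 (diagonal).
  r[A,B] = -0.3333 / (2.5033 · 1.6021) = -0.3333 / 4.0105 = -0.0831
  r[B,B] = 1 (diagonal).

R is symmetric with unit diagonal. Assembling:

R = [[1, -0.0831],
 [-0.0831, 1]]


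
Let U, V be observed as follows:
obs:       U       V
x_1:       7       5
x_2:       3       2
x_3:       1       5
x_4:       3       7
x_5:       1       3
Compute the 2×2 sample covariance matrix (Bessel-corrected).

Step 1 — column means:
  mean(U) = (7 + 3 + 1 + 3 + 1) / 5 = 15/5 = 3
  mean(V) = (5 + 2 + 5 + 7 + 3) / 5 = 22/5 = 4.4

Step 2 — sample covariance S[i,j] = (1/(n-1)) · Σ_k (x_{k,i} - mean_i) · (x_{k,j} - mean_j), with n-1 = 4.
  S[U,U] = ((4)·(4) + (0)·(0) + (-2)·(-2) + (0)·(0) + (-2)·(-2)) / 4 = 24/4 = 6
  S[U,V] = ((4)·(0.6) + (0)·(-2.4) + (-2)·(0.6) + (0)·(2.6) + (-2)·(-1.4)) / 4 = 4/4 = 1
  S[V,V] = ((0.6)·(0.6) + (-2.4)·(-2.4) + (0.6)·(0.6) + (2.6)·(2.6) + (-1.4)·(-1.4)) / 4 = 15.2/4 = 3.8

S is symmetric (S[j,i] = S[i,j]). Assembling:

S = [[6, 1],
 [1, 3.8]]


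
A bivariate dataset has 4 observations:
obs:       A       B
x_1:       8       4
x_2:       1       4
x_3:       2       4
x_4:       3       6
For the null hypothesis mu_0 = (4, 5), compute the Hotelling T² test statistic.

Step 1 — sample mean vector:
  mean(A) = (8 + 1 + 2 + 3) / 4 = 14/4 = 3.5
  mean(B) = (4 + 4 + 4 + 6) / 4 = 18/4 = 4.5
  x̄ = (3.5, 4.5),  deviation x̄ - mu_0 = (3.5, 4.5) - (4, 5) = (-0.5, -0.5).

Step 2 — sample covariance matrix, S[i,j] = (1/(n-1)) · Σ_k (x_{k,i} - mean_i) · (x_{k,j} - mean_j), divisor n-1 = 3:
  S[A,A] = ((4.5)·(4.5) + (-2.5)·(-2.5) + (-1.5)·(-1.5) + (-0.5)·(-0.5)) / 3 = 29/3 = 9.6667
  S[A,B] = ((4.5)·(-0.5) + (-2.5)·(-0.5) + (-1.5)·(-0.5) + (-0.5)·(1.5)) / 3 = -1/3 = -0.3333
  S[B,B] = ((-0.5)·(-0.5) + (-0.5)·(-0.5) + (-0.5)·(-0.5) + (1.5)·(1.5)) / 3 = 3/3 = 1
  S = [[9.6667, -0.3333],
 [-0.3333, 1]].

Step 3 — invert S. det(S) = 9.6667·1 - (-0.3333)² = 9.5556.
  S^{-1} = (1/det) · [[d, -b], [-b, a]] = [[0.1047, 0.0349],
 [0.0349, 1.0116]].

Step 4 — quadratic form (x̄ - mu_0)^T · S^{-1} · (x̄ - mu_0):
  S^{-1} · (x̄ - mu_0) = (-0.0698, -0.5233),
  (x̄ - mu_0)^T · [...] = (-0.5)·(-0.0698) + (-0.5)·(-0.5233) = 0.2965.

Step 5 — scale by n: T² = 4 · 0.2965 = 1.186.

T² ≈ 1.186


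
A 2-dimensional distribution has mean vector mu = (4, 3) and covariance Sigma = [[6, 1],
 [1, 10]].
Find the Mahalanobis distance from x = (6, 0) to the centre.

Step 1 — centre the observation: (x - mu) = (2, -3).

Step 2 — invert Sigma. det(Sigma) = 6·10 - (1)² = 59.
  Sigma^{-1} = (1/det) · [[d, -b], [-b, a]] = [[0.1695, -0.0169],
 [-0.0169, 0.1017]].

Step 3 — form the quadratic (x - mu)^T · Sigma^{-1} · (x - mu):
  Sigma^{-1} · (x - mu) = (0.3898, -0.339).
  (x - mu)^T · [Sigma^{-1} · (x - mu)] = (2)·(0.3898) + (-3)·(-0.339) = 1.7966.

Step 4 — take square root: d = √(1.7966) ≈ 1.3404.

d(x, mu) = √(1.7966) ≈ 1.3404


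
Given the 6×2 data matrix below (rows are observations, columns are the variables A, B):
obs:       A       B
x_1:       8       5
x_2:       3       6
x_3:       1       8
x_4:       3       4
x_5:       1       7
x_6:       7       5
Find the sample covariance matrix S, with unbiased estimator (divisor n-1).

Step 1 — column means:
  mean(A) = (8 + 3 + 1 + 3 + 1 + 7) / 6 = 23/6 = 3.8333
  mean(B) = (5 + 6 + 8 + 4 + 7 + 5) / 6 = 35/6 = 5.8333

Step 2 — sample covariance S[i,j] = (1/(n-1)) · Σ_k (x_{k,i} - mean_i) · (x_{k,j} - mean_j), with n-1 = 5.
  S[A,A] = ((4.1667)·(4.1667) + (-0.8333)·(-0.8333) + (-2.8333)·(-2.8333) + (-0.8333)·(-0.8333) + (-2.8333)·(-2.8333) + (3.1667)·(3.1667)) / 5 = 44.8333/5 = 8.9667
  S[A,B] = ((4.1667)·(-0.8333) + (-0.8333)·(0.1667) + (-2.8333)·(2.1667) + (-0.8333)·(-1.8333) + (-2.8333)·(1.1667) + (3.1667)·(-0.8333)) / 5 = -14.1667/5 = -2.8333
  S[B,B] = ((-0.8333)·(-0.8333) + (0.1667)·(0.1667) + (2.1667)·(2.1667) + (-1.8333)·(-1.8333) + (1.1667)·(1.1667) + (-0.8333)·(-0.8333)) / 5 = 10.8333/5 = 2.1667

S is symmetric (S[j,i] = S[i,j]). Assembling:

S = [[8.9667, -2.8333],
 [-2.8333, 2.1667]]


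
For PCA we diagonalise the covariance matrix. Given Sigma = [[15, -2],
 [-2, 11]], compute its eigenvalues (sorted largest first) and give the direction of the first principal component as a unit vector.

Step 1 — characteristic polynomial of 2×2 Sigma:
  det(Sigma - λI) = λ² - trace · λ + det = 0.
  trace = 15 + 11 = 26, det = 15·11 - (-2)² = 161.
Step 2 — discriminant:
  Δ = trace² - 4·det = 676 - 644 = 32.
Step 3 — eigenvalues:
  λ = (trace ± √Δ)/2 = (26 ± 5.6569)/2,
  λ_1 = 15.8284,  λ_2 = 10.1716.

Step 4 — unit eigenvector for λ_1: solve (Sigma - λ_1 I)v = 0. First row:
  (15 - 15.8284)·v_x + (-2)·v_y = 0, i.e. (-0.8284)·v_x + (-2)·v_y = 0,
  so v ∝ (b, λ_1 - a) = (-2, 0.8284); multiply by -1 so the first entry is positive: u = (2, -0.8284).
  ||u|| = √((2)² + (-0.8284)²) = √(4.6863) ≈ 2.1648,
  v_1 = u/||u|| ≈ (0.9239, -0.3827) (||v_1|| = 1).

λ_1 = 15.8284,  λ_2 = 10.1716;  v_1 ≈ (0.9239, -0.3827)


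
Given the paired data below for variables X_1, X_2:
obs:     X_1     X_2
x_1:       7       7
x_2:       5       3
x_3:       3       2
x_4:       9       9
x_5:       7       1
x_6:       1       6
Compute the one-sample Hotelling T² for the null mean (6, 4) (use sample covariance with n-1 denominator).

Step 1 — sample mean vector:
  mean(X_1) = (7 + 5 + 3 + 9 + 7 + 1) / 6 = 32/6 = 5.3333
  mean(X_2) = (7 + 3 + 2 + 9 + 1 + 6) / 6 = 28/6 = 4.6667
  x̄ = (5.3333, 4.6667),  deviation x̄ - mu_0 = (5.3333, 4.6667) - (6, 4) = (-0.6667, 0.6667).

Step 2 — sample covariance matrix, S[i,j] = (1/(n-1)) · Σ_k (x_{k,i} - mean_i) · (x_{k,j} - mean_j), divisor n-1 = 5:
  S[X_1,X_1] = ((1.6667)·(1.6667) + (-0.3333)·(-0.3333) + (-2.3333)·(-2.3333) + (3.6667)·(3.6667) + (1.6667)·(1.6667) + (-4.3333)·(-4.3333)) / 5 = 43.3333/5 = 8.6667
  S[X_1,X_2] = ((1.6667)·(2.3333) + (-0.3333)·(-1.6667) + (-2.3333)·(-2.6667) + (3.6667)·(4.3333) + (1.6667)·(-3.6667) + (-4.3333)·(1.3333)) / 5 = 14.6667/5 = 2.9333
  S[X_2,X_2] = ((2.3333)·(2.3333) + (-1.6667)·(-1.6667) + (-2.6667)·(-2.6667) + (4.3333)·(4.3333) + (-3.6667)·(-3.6667) + (1.3333)·(1.3333)) / 5 = 49.3333/5 = 9.8667
  S = [[8.6667, 2.9333],
 [2.9333, 9.8667]].

Step 3 — invert S. det(S) = 8.6667·9.8667 - (2.9333)² = 76.9067.
  S^{-1} = (1/det) · [[d, -b], [-b, a]] = [[0.1283, -0.0381],
 [-0.0381, 0.1127]].

Step 4 — quadratic form (x̄ - mu_0)^T · S^{-1} · (x̄ - mu_0):
  S^{-1} · (x̄ - mu_0) = (-0.111, 0.1006),
  (x̄ - mu_0)^T · [...] = (-0.6667)·(-0.111) + (0.6667)·(0.1006) = 0.141.

Step 5 — scale by n: T² = 6 · 0.141 = 0.846.

T² ≈ 0.846


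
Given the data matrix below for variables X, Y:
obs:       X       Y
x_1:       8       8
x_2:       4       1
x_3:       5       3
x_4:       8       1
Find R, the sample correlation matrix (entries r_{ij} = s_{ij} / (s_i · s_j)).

Step 1 — column means:
  mean(X) = (8 + 4 + 5 + 8) / 4 = 25/4 = 6.25
  mean(Y) = (8 + 1 + 3 + 1) / 4 = 13/4 = 3.25

Step 2 — sample variances and covariances s[i,j] = (1/(n-1)) · Σ_k (x_{k,i} - mean_i) · (x_{k,j} - mean_j), with n-1 = 3:
  s[X,X] = ((1.75)·(1.75) + (-2.25)·(-2.25) + (-1.25)·(-1.25) + (1.75)·(1.75)) / 3 = 12.75/3 = 4.25
  s[X,Y] = ((1.75)·(4.75) + (-2.25)·(-2.25) + (-1.25)·(-0.25) + (1.75)·(-2.25)) / 3 = 9.75/3 = 3.25
  s[Y,Y] = ((4.75)·(4.75) + (-2.25)·(-2.25) + (-0.25)·(-0.25) + (-2.25)·(-2.25)) / 3 = 32.75/3 = 10.9167
  Sample standard deviations s_i = √(s[i,i]):
  s(X) = √(4.25) = 2.0616
  s(Y) = √(10.9167) = 3.304

Step 3 — r_{ij} = s_{ij} / (s_i · s_j):
  r[X,X] = 1 (diagonal).
  r[X,Y] = 3.25 / (2.0616 · 3.304) = 3.25 / 6.8114 = 0.4771
  r[Y,Y] = 1 (diagonal).

R is symmetric with unit diagonal. Assembling:

R = [[1, 0.4771],
 [0.4771, 1]]


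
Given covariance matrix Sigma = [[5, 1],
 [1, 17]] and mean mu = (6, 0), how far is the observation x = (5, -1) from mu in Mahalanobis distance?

Step 1 — centre the observation: (x - mu) = (-1, -1).

Step 2 — invert Sigma. det(Sigma) = 5·17 - (1)² = 84.
  Sigma^{-1} = (1/det) · [[d, -b], [-b, a]] = [[0.2024, -0.0119],
 [-0.0119, 0.0595]].

Step 3 — form the quadratic (x - mu)^T · Sigma^{-1} · (x - mu):
  Sigma^{-1} · (x - mu) = (-0.1905, -0.0476).
  (x - mu)^T · [Sigma^{-1} · (x - mu)] = (-1)·(-0.1905) + (-1)·(-0.0476) = 0.2381.

Step 4 — take square root: d = √(0.2381) ≈ 0.488.

d(x, mu) = √(0.2381) ≈ 0.488


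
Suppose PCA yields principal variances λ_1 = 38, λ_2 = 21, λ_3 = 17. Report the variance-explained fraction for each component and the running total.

Step 1 — total variance = trace(Sigma) = Σ λ_i = 38 + 21 + 17 = 76.

Step 2 — fraction explained by component i = λ_i / Σ λ:
  PC1: 38/76 = 0.5
  PC2: 21/76 = 0.2763
  PC3: 17/76 = 0.2237

Step 3 — cumulative fraction after k components = (λ_1 + ... + λ_k) / Σ λ:
  k = 1: 38/76 = 0.5
  k = 2: (38 + 21)/76 = 59/76 = 0.7763
  k = 3: (38 + 21 + 17)/76 = 76/76 = 1

Summary (fraction, with percent):

explained: PC1 0.5 (50%), PC2 0.2763 (27.63%), PC3 0.2237 (22.37%);  cumulative: 0.5, 0.7763, 1


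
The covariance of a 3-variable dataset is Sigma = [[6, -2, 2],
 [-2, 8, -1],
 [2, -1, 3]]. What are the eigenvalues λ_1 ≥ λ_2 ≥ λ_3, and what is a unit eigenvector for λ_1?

Step 1 — characteristic polynomial p(λ) = det(λI - Sigma) = λ³ - tr·λ² + c_1·λ - det, where tr = trace, c_1 = sum of the principal 2×2 minors, det = det(Sigma):
  tr = 6 + 8 + 3 = 17,
  c_1 = (6·8 - (-2)²) + (6·3 - (2)²) + (8·3 - (-1)²) = 44 + 14 + 23 = 81,
  det = 6·(8·3 - (-1)²) - (-2)·((-2)·3 - (-1)·(2)) + (2)·((-2)·(-1) - 8·(2)) = 6·(23) - (-2)·(-4) + (2)·(-14) = 102.
  So p(λ) = λ³ - 17λ² + 81λ - 102.
Step 2 — look for an integer root (rational root theorem: any rational root is an integer divisor of 102). Testing λ = 2:
  p(2) = 8 - 68 + 162 - 102 = 0  ✓
  Dividing out (λ - 2): p(λ) = (λ - 2)(λ² - 15λ + 51).
Step 3 — remaining eigenvalues from the quadratic λ² - 15λ + 51 = 0:
  Δ = 15² - 4·51 = 225 - 204 = 21,  λ = (15 ± √21)/2 = (15 ± 4.5826)/2 ≈ 9.7913 or 5.2087.
  Sorted: λ_1 = 9.7913,  λ_2 = 5.2087,  λ_3 = 2  (check: sum = 17 = tr ✓).

Step 4 — unit eigenvector for λ_1 ≈ 9.7913: v spans the null space of (Sigma - λ_1 I), whose rows are
  r_1 = (-3.7913, -2, 2),  r_2 = (-2, -1.7913, -1),  r_3 = (2, -1, -6.7913).
  v is orthogonal to every row, so take v ∝ r_1 × r_2 = ((-2)·(-1) - (2)·(-1.7913), (2)·(-2) - (-3.7913)·(-1), (-3.7913)·(-1.7913) - (-2)·(-2)) ≈ (5.5826, -7.7913, 2.7913).
  Let u = (5.5826, -7.7913, 2.7913).
  ||u|| = √((5.5826)² + (-7.7913)² + (2.7913)²) = √(99.6606) ≈ 9.983,  v_1 = u/||u|| ≈ (0.5592, -0.7805, 0.2796) (||v_1|| = 1).

λ_1 = 9.7913,  λ_2 = 5.2087,  λ_3 = 2;  v_1 ≈ (0.5592, -0.7805, 0.2796)


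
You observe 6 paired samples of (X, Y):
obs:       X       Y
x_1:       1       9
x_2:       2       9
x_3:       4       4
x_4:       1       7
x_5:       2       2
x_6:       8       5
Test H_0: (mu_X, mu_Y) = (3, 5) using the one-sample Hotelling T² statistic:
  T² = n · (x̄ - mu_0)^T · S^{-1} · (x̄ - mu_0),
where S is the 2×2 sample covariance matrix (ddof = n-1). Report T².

Step 1 — sample mean vector:
  mean(X) = (1 + 2 + 4 + 1 + 2 + 8) / 6 = 18/6 = 3
  mean(Y) = (9 + 9 + 4 + 7 + 2 + 5) / 6 = 36/6 = 6
  x̄ = (3, 6),  deviation x̄ - mu_0 = (3, 6) - (3, 5) = (0, 1).

Step 2 — sample covariance matrix, S[i,j] = (1/(n-1)) · Σ_k (x_{k,i} - mean_i) · (x_{k,j} - mean_j), divisor n-1 = 5:
  S[X,X] = ((-2)·(-2) + (-1)·(-1) + (1)·(1) + (-2)·(-2) + (-1)·(-1) + (5)·(5)) / 5 = 36/5 = 7.2
  S[X,Y] = ((-2)·(3) + (-1)·(3) + (1)·(-2) + (-2)·(1) + (-1)·(-4) + (5)·(-1)) / 5 = -14/5 = -2.8
  S[Y,Y] = ((3)·(3) + (3)·(3) + (-2)·(-2) + (1)·(1) + (-4)·(-4) + (-1)·(-1)) / 5 = 40/5 = 8
  S = [[7.2, -2.8],
 [-2.8, 8]].

Step 3 — invert S. det(S) = 7.2·8 - (-2.8)² = 49.76.
  S^{-1} = (1/det) · [[d, -b], [-b, a]] = [[0.1608, 0.0563],
 [0.0563, 0.1447]].

Step 4 — quadratic form (x̄ - mu_0)^T · S^{-1} · (x̄ - mu_0):
  S^{-1} · (x̄ - mu_0) = (0.0563, 0.1447),
  (x̄ - mu_0)^T · [...] = (0)·(0.0563) + (1)·(0.1447) = 0.1447.

Step 5 — scale by n: T² = 6 · 0.1447 = 0.8682.

T² ≈ 0.8682


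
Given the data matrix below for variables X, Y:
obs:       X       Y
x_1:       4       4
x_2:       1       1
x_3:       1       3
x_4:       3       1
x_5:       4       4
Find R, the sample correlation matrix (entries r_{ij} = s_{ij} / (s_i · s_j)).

Step 1 — column means:
  mean(X) = (4 + 1 + 1 + 3 + 4) / 5 = 13/5 = 2.6
  mean(Y) = (4 + 1 + 3 + 1 + 4) / 5 = 13/5 = 2.6

Step 2 — sample variances and covariances s[i,j] = (1/(n-1)) · Σ_k (x_{k,i} - mean_i) · (x_{k,j} - mean_j), with n-1 = 4:
  s[X,X] = ((1.4)·(1.4) + (-1.6)·(-1.6) + (-1.6)·(-1.6) + (0.4)·(0.4) + (1.4)·(1.4)) / 4 = 9.2/4 = 2.3
  s[X,Y] = ((1.4)·(1.4) + (-1.6)·(-1.6) + (-1.6)·(0.4) + (0.4)·(-1.6) + (1.4)·(1.4)) / 4 = 5.2/4 = 1.3
  s[Y,Y] = ((1.4)·(1.4) + (-1.6)·(-1.6) + (0.4)·(0.4) + (-1.6)·(-1.6) + (1.4)·(1.4)) / 4 = 9.2/4 = 2.3
  Sample standard deviations s_i = √(s[i,i]):
  s(X) = √(2.3) = 1.5166
  s(Y) = √(2.3) = 1.5166

Step 3 — r_{ij} = s_{ij} / (s_i · s_j):
  r[X,X] = 1 (diagonal).
  r[X,Y] = 1.3 / (1.5166 · 1.5166) = 1.3 / 2.3 = 0.5652
  r[Y,Y] = 1 (diagonal).

R is symmetric with unit diagonal. Assembling:

R = [[1, 0.5652],
 [0.5652, 1]]


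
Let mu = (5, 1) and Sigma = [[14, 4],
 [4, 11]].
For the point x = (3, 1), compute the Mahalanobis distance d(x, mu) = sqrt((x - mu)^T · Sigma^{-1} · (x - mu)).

Step 1 — centre the observation: (x - mu) = (-2, 0).

Step 2 — invert Sigma. det(Sigma) = 14·11 - (4)² = 138.
  Sigma^{-1} = (1/det) · [[d, -b], [-b, a]] = [[0.0797, -0.029],
 [-0.029, 0.1014]].

Step 3 — form the quadratic (x - mu)^T · Sigma^{-1} · (x - mu):
  Sigma^{-1} · (x - mu) = (-0.1594, 0.058).
  (x - mu)^T · [Sigma^{-1} · (x - mu)] = (-2)·(-0.1594) + (0)·(0.058) = 0.3188.

Step 4 — take square root: d = √(0.3188) ≈ 0.5647.

d(x, mu) = √(0.3188) ≈ 0.5647


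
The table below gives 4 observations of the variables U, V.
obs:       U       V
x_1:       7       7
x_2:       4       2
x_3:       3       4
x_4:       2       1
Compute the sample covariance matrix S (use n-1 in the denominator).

Step 1 — column means:
  mean(U) = (7 + 4 + 3 + 2) / 4 = 16/4 = 4
  mean(V) = (7 + 2 + 4 + 1) / 4 = 14/4 = 3.5

Step 2 — sample covariance S[i,j] = (1/(n-1)) · Σ_k (x_{k,i} - mean_i) · (x_{k,j} - mean_j), with n-1 = 3.
  S[U,U] = ((3)·(3) + (0)·(0) + (-1)·(-1) + (-2)·(-2)) / 3 = 14/3 = 4.6667
  S[U,V] = ((3)·(3.5) + (0)·(-1.5) + (-1)·(0.5) + (-2)·(-2.5)) / 3 = 15/3 = 5
  S[V,V] = ((3.5)·(3.5) + (-1.5)·(-1.5) + (0.5)·(0.5) + (-2.5)·(-2.5)) / 3 = 21/3 = 7

S is symmetric (S[j,i] = S[i,j]). Assembling:

S = [[4.6667, 5],
 [5, 7]]


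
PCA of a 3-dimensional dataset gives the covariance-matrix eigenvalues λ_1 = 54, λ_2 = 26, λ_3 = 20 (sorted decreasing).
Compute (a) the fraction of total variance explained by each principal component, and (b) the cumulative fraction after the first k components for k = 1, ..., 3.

Step 1 — total variance = trace(Sigma) = Σ λ_i = 54 + 26 + 20 = 100.

Step 2 — fraction explained by component i = λ_i / Σ λ:
  PC1: 54/100 = 0.54
  PC2: 26/100 = 0.26
  PC3: 20/100 = 0.2

Step 3 — cumulative fraction after k components = (λ_1 + ... + λ_k) / Σ λ:
  k = 1: 54/100 = 0.54
  k = 2: (54 + 26)/100 = 80/100 = 0.8
  k = 3: (54 + 26 + 20)/100 = 100/100 = 1

Summary (fraction, with percent):

explained: PC1 0.54 (54%), PC2 0.26 (26%), PC3 0.2 (20%);  cumulative: 0.54, 0.8, 1


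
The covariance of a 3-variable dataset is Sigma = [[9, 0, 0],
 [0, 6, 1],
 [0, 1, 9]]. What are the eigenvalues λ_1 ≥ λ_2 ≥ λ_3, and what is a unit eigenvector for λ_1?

Step 1 — characteristic polynomial p(λ) = det(λI - Sigma) = λ³ - tr·λ² + c_1·λ - det, where tr = trace, c_1 = sum of the principal 2×2 minors, det = det(Sigma):
  tr = 9 + 6 + 9 = 24,
  c_1 = (9·6 - (0)²) + (9·9 - (0)²) + (6·9 - (1)²) = 54 + 81 + 53 = 188,
  det = 9·(6·9 - (1)²) - (0)·((0)·9 - (1)·(0)) + (0)·((0)·(1) - 6·(0)) = 9·(53) - (0)·(0) + (0)·(0) = 477.
  So p(λ) = λ³ - 24λ² + 188λ - 477.
Step 2 — look for an integer root (rational root theorem: any rational root is an integer divisor of 477). Testing λ = 9:
  p(9) = 729 - 1944 + 1692 - 477 = 0  ✓
  Dividing out (λ - 9): p(λ) = (λ - 9)(λ² - 15λ + 53).
Step 3 — remaining eigenvalues from the quadratic λ² - 15λ + 53 = 0:
  Δ = 15² - 4·53 = 225 - 212 = 13,  λ = (15 ± √13)/2 = (15 ± 3.6056)/2 ≈ 9.3028 or 5.6972.
  Sorted: λ_1 = 9.3028,  λ_2 = 9,  λ_3 = 5.6972  (check: sum = 24 = tr ✓).

Step 4 — unit eigenvector for λ_1 ≈ 9.3028: v spans the null space of (Sigma - λ_1 I), whose rows are
  r_1 = (-0.3028, 0, 0),  r_2 = (0, -3.3028, 1),  r_3 = (0, 1, -0.3028).
  v is orthogonal to every row, so take v ∝ r_1 × r_2 = ((0)·(1) - (0)·(-3.3028), (0)·(0) - (-0.3028)·(1), (-0.3028)·(-3.3028) - (0)·(0)) ≈ (0, 0.3028, 1).
  Let u = (0, 0.3028, 1).
  ||u|| = √((0)² + (0.3028)² + (1)²) = √(1.0917) ≈ 1.0448,  v_1 = u/||u|| ≈ (0, 0.2898, 0.9571) (||v_1|| = 1).

λ_1 = 9.3028,  λ_2 = 9,  λ_3 = 5.6972;  v_1 ≈ (0, 0.2898, 0.9571)
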